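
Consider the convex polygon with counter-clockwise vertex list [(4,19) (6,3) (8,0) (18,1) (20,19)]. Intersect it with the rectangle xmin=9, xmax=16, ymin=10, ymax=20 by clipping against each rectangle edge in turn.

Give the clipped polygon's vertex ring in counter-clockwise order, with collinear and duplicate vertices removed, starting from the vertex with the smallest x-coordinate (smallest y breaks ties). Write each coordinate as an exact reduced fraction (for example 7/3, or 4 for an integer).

1. After x ≥ 9: [(9,19) (9,1/10) (18,1) (20,19)]
2. After x ≤ 16: [(16,19) (9,19) (9,1/10) (16,4/5)]
3. After y ≥ 10: [(16,10) (16,19) (9,19) (9,10)]
4. After y ≤ 20: [(16,10) (16,19) (9,19) (9,10)]
5. Canonical ring: [(9,10) (16,10) (16,19) (9,19)]

Clipped polygon: [(9,10) (16,10) (16,19) (9,19)]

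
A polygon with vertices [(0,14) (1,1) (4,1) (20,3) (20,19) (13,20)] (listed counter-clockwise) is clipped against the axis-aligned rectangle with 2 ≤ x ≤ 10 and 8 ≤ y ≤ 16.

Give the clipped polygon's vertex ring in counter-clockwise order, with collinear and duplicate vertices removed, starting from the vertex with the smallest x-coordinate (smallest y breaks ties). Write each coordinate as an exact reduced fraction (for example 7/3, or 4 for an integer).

1. After x ≥ 2: [(2,194/13) (2,1) (4,1) (20,3) (20,19) (13,20)]
2. After x ≤ 10: [(10,242/13) (2,194/13) (2,1) (4,1) (10,7/4)]
3. After y ≥ 8: [(10,8) (10,242/13) (2,194/13) (2,8)]
4. After y ≤ 16: [(10,8) (10,16) (13/3,16) (2,194/13) (2,8)]
5. Canonical ring: [(2,8) (10,8) (10,16) (13/3,16) (2,194/13)]

Clipped polygon: [(2,8) (10,8) (10,16) (13/3,16) (2,194/13)]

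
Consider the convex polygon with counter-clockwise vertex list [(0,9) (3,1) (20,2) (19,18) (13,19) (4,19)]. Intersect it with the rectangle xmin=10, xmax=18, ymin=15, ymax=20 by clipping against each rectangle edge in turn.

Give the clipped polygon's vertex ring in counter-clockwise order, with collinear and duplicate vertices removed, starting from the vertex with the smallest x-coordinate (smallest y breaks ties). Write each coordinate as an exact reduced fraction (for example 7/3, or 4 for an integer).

Clipped polygon: [(10,15) (18,15) (18,109/6) (13,19) (10,19)]

1. After x ≥ 10: [(10,24/17) (20,2) (19,18) (13,19) (10,19)]
2. After x ≤ 18: [(10,24/17) (18,32/17) (18,109/6) (13,19) (10,19)]
3. After y ≥ 15: [(10,15) (18,15) (18,109/6) (13,19) (10,19)]
4. After y ≤ 20: [(10,15) (18,15) (18,109/6) (13,19) (10,19)]
5. Canonical ring: [(10,15) (18,15) (18,109/6) (13,19) (10,19)]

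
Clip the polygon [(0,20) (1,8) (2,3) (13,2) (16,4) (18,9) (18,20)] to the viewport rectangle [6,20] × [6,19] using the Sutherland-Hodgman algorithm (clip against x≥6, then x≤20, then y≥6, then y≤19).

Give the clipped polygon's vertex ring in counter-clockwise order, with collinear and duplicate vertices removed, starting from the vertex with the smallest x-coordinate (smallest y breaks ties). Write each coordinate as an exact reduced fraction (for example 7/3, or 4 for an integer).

Clipped polygon: [(6,6) (84/5,6) (18,9) (18,19) (6,19)]

1. After x ≥ 6: [(6,20) (6,29/11) (13,2) (16,4) (18,9) (18,20)]
2. After x ≤ 20: [(6,20) (6,29/11) (13,2) (16,4) (18,9) (18,20)]
3. After y ≥ 6: [(6,20) (6,6) (84/5,6) (18,9) (18,20)]
4. After y ≤ 19: [(6,19) (6,6) (84/5,6) (18,9) (18,19)]
5. Canonical ring: [(6,6) (84/5,6) (18,9) (18,19) (6,19)]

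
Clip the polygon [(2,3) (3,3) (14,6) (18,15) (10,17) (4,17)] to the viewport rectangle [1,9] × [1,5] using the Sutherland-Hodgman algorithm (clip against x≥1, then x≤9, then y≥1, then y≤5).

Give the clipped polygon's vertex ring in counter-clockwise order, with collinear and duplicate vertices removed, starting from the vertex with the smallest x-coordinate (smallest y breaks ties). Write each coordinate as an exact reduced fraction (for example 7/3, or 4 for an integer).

Clipped polygon: [(2,3) (3,3) (9,51/11) (9,5) (16/7,5)]

1. After x ≥ 1: [(2,3) (3,3) (14,6) (18,15) (10,17) (4,17)]
2. After x ≤ 9: [(2,3) (3,3) (9,51/11) (9,17) (4,17)]
3. After y ≥ 1: [(2,3) (3,3) (9,51/11) (9,17) (4,17)]
4. After y ≤ 5: [(16/7,5) (2,3) (3,3) (9,51/11) (9,5)]
5. Canonical ring: [(2,3) (3,3) (9,51/11) (9,5) (16/7,5)]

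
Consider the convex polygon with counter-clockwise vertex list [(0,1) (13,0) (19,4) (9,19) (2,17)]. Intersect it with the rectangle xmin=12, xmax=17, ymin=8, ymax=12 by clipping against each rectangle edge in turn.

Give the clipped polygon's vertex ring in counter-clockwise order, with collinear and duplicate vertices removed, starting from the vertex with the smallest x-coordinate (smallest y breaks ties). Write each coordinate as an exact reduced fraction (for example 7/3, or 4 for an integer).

1. After x ≥ 12: [(12,1/13) (13,0) (19,4) (12,29/2)]
2. After x ≤ 17: [(12,1/13) (13,0) (17,8/3) (17,7) (12,29/2)]
3. After y ≥ 8: [(12,8) (49/3,8) (12,29/2)]
4. After y ≤ 12: [(12,12) (12,8) (49/3,8) (41/3,12)]
5. Canonical ring: [(12,8) (49/3,8) (41/3,12) (12,12)]

Clipped polygon: [(12,8) (49/3,8) (41/3,12) (12,12)]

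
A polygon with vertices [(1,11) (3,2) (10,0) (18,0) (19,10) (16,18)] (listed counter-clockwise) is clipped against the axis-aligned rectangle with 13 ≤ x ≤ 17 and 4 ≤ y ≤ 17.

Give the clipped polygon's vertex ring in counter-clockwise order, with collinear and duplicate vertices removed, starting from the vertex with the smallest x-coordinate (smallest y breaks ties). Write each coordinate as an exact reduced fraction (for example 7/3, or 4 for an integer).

Clipped polygon: [(13,4) (17,4) (17,46/3) (131/8,17) (97/7,17) (13,83/5)]

1. After x ≥ 13: [(13,83/5) (13,0) (18,0) (19,10) (16,18)]
2. After x ≤ 17: [(13,83/5) (13,0) (17,0) (17,46/3) (16,18)]
3. After y ≥ 4: [(13,83/5) (13,4) (17,4) (17,46/3) (16,18)]
4. After y ≤ 17: [(97/7,17) (13,83/5) (13,4) (17,4) (17,46/3) (131/8,17)]
5. Canonical ring: [(13,4) (17,4) (17,46/3) (131/8,17) (97/7,17) (13,83/5)]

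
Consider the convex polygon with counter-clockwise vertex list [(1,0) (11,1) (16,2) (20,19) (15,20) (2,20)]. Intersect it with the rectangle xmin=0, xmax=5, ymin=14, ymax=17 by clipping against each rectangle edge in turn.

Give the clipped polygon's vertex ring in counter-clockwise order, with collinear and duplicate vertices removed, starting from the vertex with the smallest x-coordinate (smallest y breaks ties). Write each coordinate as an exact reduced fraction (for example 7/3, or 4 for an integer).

Clipped polygon: [(17/10,14) (5,14) (5,17) (37/20,17)]

1. After x ≥ 0: [(1,0) (11,1) (16,2) (20,19) (15,20) (2,20)]
2. After x ≤ 5: [(1,0) (5,2/5) (5,20) (2,20)]
3. After y ≥ 14: [(17/10,14) (5,14) (5,20) (2,20)]
4. After y ≤ 17: [(37/20,17) (17/10,14) (5,14) (5,17)]
5. Canonical ring: [(17/10,14) (5,14) (5,17) (37/20,17)]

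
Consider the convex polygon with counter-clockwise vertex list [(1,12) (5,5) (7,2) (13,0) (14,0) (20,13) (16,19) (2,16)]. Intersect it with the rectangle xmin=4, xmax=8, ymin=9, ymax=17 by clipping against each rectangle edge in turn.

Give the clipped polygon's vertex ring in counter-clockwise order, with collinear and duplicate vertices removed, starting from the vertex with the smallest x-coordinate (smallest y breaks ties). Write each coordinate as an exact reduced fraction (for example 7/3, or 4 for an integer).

1. After x ≥ 4: [(4,27/4) (5,5) (7,2) (13,0) (14,0) (20,13) (16,19) (4,115/7)]
2. After x ≤ 8: [(4,27/4) (5,5) (7,2) (8,5/3) (8,121/7) (4,115/7)]
3. After y ≥ 9: [(4,9) (8,9) (8,121/7) (4,115/7)]
4. After y ≤ 17: [(4,9) (8,9) (8,17) (20/3,17) (4,115/7)]
5. Canonical ring: [(4,9) (8,9) (8,17) (20/3,17) (4,115/7)]

Clipped polygon: [(4,9) (8,9) (8,17) (20/3,17) (4,115/7)]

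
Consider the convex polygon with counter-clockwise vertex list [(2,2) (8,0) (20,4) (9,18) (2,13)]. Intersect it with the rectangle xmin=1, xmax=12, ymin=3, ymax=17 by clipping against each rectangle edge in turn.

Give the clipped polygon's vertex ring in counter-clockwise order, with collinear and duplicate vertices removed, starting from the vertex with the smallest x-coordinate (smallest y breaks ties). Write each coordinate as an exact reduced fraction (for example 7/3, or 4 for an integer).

1. After x ≥ 1: [(2,2) (8,0) (20,4) (9,18) (2,13)]
2. After x ≤ 12: [(2,2) (8,0) (12,4/3) (12,156/11) (9,18) (2,13)]
3. After y ≥ 3: [(2,3) (12,3) (12,156/11) (9,18) (2,13)]
4. After y ≤ 17: [(2,3) (12,3) (12,156/11) (137/14,17) (38/5,17) (2,13)]
5. Canonical ring: [(2,3) (12,3) (12,156/11) (137/14,17) (38/5,17) (2,13)]

Clipped polygon: [(2,3) (12,3) (12,156/11) (137/14,17) (38/5,17) (2,13)]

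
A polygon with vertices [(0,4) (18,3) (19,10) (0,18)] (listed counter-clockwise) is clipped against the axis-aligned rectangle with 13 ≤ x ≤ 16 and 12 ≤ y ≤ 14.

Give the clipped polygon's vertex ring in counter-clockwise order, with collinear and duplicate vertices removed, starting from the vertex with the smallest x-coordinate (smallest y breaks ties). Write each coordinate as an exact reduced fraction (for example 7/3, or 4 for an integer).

1. After x ≥ 13: [(13,59/18) (18,3) (19,10) (13,238/19)]
2. After x ≤ 16: [(13,59/18) (16,28/9) (16,214/19) (13,238/19)]
3. After y ≥ 12: [(13,12) (57/4,12) (13,238/19)]
4. After y ≤ 14: [(13,12) (57/4,12) (13,238/19)]
5. Canonical ring: [(13,12) (57/4,12) (13,238/19)]

Clipped polygon: [(13,12) (57/4,12) (13,238/19)]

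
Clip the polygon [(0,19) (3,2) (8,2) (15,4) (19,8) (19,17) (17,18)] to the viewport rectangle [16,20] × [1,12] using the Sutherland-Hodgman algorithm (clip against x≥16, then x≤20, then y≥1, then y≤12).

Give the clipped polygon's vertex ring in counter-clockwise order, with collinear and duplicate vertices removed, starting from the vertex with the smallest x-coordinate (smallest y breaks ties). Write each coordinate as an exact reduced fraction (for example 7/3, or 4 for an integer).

1. After x ≥ 16: [(16,307/17) (16,5) (19,8) (19,17) (17,18)]
2. After x ≤ 20: [(16,307/17) (16,5) (19,8) (19,17) (17,18)]
3. After y ≥ 1: [(16,307/17) (16,5) (19,8) (19,17) (17,18)]
4. After y ≤ 12: [(16,12) (16,5) (19,8) (19,12)]
5. Canonical ring: [(16,5) (19,8) (19,12) (16,12)]

Clipped polygon: [(16,5) (19,8) (19,12) (16,12)]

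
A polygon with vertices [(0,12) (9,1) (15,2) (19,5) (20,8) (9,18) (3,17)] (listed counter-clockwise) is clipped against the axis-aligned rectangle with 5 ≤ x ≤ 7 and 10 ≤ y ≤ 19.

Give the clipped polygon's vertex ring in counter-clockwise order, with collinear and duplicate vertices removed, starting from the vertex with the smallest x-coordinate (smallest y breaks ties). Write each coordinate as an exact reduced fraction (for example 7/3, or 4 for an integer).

Clipped polygon: [(5,10) (7,10) (7,53/3) (5,52/3)]

1. After x ≥ 5: [(5,53/9) (9,1) (15,2) (19,5) (20,8) (9,18) (5,52/3)]
2. After x ≤ 7: [(5,53/9) (7,31/9) (7,53/3) (5,52/3)]
3. After y ≥ 10: [(5,10) (7,10) (7,53/3) (5,52/3)]
4. After y ≤ 19: [(5,10) (7,10) (7,53/3) (5,52/3)]
5. Canonical ring: [(5,10) (7,10) (7,53/3) (5,52/3)]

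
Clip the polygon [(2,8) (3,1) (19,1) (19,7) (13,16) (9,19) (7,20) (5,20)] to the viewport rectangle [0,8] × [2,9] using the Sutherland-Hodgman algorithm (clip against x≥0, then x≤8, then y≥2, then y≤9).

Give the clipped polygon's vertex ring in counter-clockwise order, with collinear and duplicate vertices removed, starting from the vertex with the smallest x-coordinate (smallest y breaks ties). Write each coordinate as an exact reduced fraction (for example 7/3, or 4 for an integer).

Clipped polygon: [(2,8) (20/7,2) (8,2) (8,9) (9/4,9)]

1. After x ≥ 0: [(2,8) (3,1) (19,1) (19,7) (13,16) (9,19) (7,20) (5,20)]
2. After x ≤ 8: [(2,8) (3,1) (8,1) (8,39/2) (7,20) (5,20)]
3. After y ≥ 2: [(2,8) (20/7,2) (8,2) (8,39/2) (7,20) (5,20)]
4. After y ≤ 9: [(9/4,9) (2,8) (20/7,2) (8,2) (8,9)]
5. Canonical ring: [(2,8) (20/7,2) (8,2) (8,9) (9/4,9)]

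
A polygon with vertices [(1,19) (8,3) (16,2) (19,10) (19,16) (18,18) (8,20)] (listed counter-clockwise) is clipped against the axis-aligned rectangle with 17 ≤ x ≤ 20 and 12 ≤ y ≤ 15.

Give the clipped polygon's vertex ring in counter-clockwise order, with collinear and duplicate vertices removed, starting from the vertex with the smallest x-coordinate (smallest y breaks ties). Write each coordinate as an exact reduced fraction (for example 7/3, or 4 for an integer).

Clipped polygon: [(17,12) (19,12) (19,15) (17,15)]

1. After x ≥ 17: [(17,14/3) (19,10) (19,16) (18,18) (17,91/5)]
2. After x ≤ 20: [(17,14/3) (19,10) (19,16) (18,18) (17,91/5)]
3. After y ≥ 12: [(17,12) (19,12) (19,16) (18,18) (17,91/5)]
4. After y ≤ 15: [(17,15) (17,12) (19,12) (19,15)]
5. Canonical ring: [(17,12) (19,12) (19,15) (17,15)]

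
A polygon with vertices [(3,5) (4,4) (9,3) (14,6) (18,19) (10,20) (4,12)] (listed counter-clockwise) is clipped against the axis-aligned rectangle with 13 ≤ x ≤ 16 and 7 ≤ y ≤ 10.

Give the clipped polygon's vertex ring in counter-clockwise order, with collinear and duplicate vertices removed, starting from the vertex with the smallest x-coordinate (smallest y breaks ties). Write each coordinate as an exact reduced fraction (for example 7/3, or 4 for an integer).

Clipped polygon: [(13,7) (186/13,7) (198/13,10) (13,10)]

1. After x ≥ 13: [(13,27/5) (14,6) (18,19) (13,157/8)]
2. After x ≤ 16: [(13,27/5) (14,6) (16,25/2) (16,77/4) (13,157/8)]
3. After y ≥ 7: [(13,7) (186/13,7) (16,25/2) (16,77/4) (13,157/8)]
4. After y ≤ 10: [(13,10) (13,7) (186/13,7) (198/13,10)]
5. Canonical ring: [(13,7) (186/13,7) (198/13,10) (13,10)]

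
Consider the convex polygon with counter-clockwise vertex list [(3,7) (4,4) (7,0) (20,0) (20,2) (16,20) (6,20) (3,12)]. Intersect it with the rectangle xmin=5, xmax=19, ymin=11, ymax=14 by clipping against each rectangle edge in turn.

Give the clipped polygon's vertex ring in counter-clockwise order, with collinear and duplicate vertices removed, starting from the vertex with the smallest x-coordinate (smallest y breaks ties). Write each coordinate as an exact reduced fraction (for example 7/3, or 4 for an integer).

Clipped polygon: [(5,11) (18,11) (52/3,14) (5,14)]

1. After x ≥ 5: [(5,8/3) (7,0) (20,0) (20,2) (16,20) (6,20) (5,52/3)]
2. After x ≤ 19: [(5,8/3) (7,0) (19,0) (19,13/2) (16,20) (6,20) (5,52/3)]
3. After y ≥ 11: [(5,11) (18,11) (16,20) (6,20) (5,52/3)]
4. After y ≤ 14: [(5,14) (5,11) (18,11) (52/3,14)]
5. Canonical ring: [(5,11) (18,11) (52/3,14) (5,14)]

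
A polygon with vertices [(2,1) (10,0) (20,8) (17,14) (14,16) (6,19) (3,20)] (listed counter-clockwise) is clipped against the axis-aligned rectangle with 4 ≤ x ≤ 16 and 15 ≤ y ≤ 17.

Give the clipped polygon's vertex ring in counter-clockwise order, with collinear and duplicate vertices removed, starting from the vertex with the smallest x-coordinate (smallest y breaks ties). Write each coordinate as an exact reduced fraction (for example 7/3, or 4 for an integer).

Clipped polygon: [(4,15) (31/2,15) (14,16) (34/3,17) (4,17)]

1. After x ≥ 4: [(4,3/4) (10,0) (20,8) (17,14) (14,16) (6,19) (4,59/3)]
2. After x ≤ 16: [(4,3/4) (10,0) (16,24/5) (16,44/3) (14,16) (6,19) (4,59/3)]
3. After y ≥ 15: [(4,15) (31/2,15) (14,16) (6,19) (4,59/3)]
4. After y ≤ 17: [(4,17) (4,15) (31/2,15) (14,16) (34/3,17)]
5. Canonical ring: [(4,15) (31/2,15) (14,16) (34/3,17) (4,17)]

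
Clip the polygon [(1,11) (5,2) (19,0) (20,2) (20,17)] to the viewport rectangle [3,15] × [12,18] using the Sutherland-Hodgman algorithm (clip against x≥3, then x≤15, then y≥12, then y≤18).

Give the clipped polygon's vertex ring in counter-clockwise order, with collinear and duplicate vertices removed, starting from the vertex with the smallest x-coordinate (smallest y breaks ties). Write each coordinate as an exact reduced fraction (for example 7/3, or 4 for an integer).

1. After x ≥ 3: [(3,221/19) (3,13/2) (5,2) (19,0) (20,2) (20,17)]
2. After x ≤ 15: [(15,293/19) (3,221/19) (3,13/2) (5,2) (15,4/7)]
3. After y ≥ 12: [(15,12) (15,293/19) (25/6,12)]
4. After y ≤ 18: [(15,12) (15,293/19) (25/6,12)]
5. Canonical ring: [(25/6,12) (15,12) (15,293/19)]

Clipped polygon: [(25/6,12) (15,12) (15,293/19)]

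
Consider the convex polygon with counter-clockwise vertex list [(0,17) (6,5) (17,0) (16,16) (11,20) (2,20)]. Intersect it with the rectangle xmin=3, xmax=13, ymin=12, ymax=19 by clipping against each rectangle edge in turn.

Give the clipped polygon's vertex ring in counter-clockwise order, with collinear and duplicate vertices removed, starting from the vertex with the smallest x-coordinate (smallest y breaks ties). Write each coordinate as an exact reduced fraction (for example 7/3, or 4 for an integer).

Clipped polygon: [(3,12) (13,12) (13,92/5) (49/4,19) (3,19)]

1. After x ≥ 3: [(3,11) (6,5) (17,0) (16,16) (11,20) (3,20)]
2. After x ≤ 13: [(3,11) (6,5) (13,20/11) (13,92/5) (11,20) (3,20)]
3. After y ≥ 12: [(3,12) (13,12) (13,92/5) (11,20) (3,20)]
4. After y ≤ 19: [(3,19) (3,12) (13,12) (13,92/5) (49/4,19)]
5. Canonical ring: [(3,12) (13,12) (13,92/5) (49/4,19) (3,19)]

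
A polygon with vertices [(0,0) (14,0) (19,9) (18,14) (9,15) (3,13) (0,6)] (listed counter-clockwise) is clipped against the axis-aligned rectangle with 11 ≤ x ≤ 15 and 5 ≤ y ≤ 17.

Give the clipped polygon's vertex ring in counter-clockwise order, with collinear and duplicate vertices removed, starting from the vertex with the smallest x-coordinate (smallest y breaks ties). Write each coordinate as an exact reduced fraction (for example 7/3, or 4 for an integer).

Clipped polygon: [(11,5) (15,5) (15,43/3) (11,133/9)]

1. After x ≥ 11: [(11,0) (14,0) (19,9) (18,14) (11,133/9)]
2. After x ≤ 15: [(11,0) (14,0) (15,9/5) (15,43/3) (11,133/9)]
3. After y ≥ 5: [(11,5) (15,5) (15,43/3) (11,133/9)]
4. After y ≤ 17: [(11,5) (15,5) (15,43/3) (11,133/9)]
5. Canonical ring: [(11,5) (15,5) (15,43/3) (11,133/9)]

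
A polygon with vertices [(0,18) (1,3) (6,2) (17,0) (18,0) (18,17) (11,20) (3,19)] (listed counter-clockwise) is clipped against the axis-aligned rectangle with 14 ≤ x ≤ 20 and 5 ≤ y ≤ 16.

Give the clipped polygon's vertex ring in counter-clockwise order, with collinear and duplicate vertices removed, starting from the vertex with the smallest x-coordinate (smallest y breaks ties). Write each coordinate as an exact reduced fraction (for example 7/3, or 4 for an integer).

1. After x ≥ 14: [(14,6/11) (17,0) (18,0) (18,17) (14,131/7)]
2. After x ≤ 20: [(14,6/11) (17,0) (18,0) (18,17) (14,131/7)]
3. After y ≥ 5: [(14,5) (18,5) (18,17) (14,131/7)]
4. After y ≤ 16: [(14,16) (14,5) (18,5) (18,16)]
5. Canonical ring: [(14,5) (18,5) (18,16) (14,16)]

Clipped polygon: [(14,5) (18,5) (18,16) (14,16)]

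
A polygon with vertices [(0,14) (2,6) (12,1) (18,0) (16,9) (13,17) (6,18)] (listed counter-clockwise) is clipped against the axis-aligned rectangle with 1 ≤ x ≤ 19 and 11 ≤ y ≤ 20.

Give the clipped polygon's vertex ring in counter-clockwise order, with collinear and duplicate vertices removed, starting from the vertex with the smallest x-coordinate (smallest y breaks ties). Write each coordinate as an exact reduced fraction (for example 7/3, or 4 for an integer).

1. After x ≥ 1: [(1,44/3) (1,10) (2,6) (12,1) (18,0) (16,9) (13,17) (6,18)]
2. After x ≤ 19: [(1,44/3) (1,10) (2,6) (12,1) (18,0) (16,9) (13,17) (6,18)]
3. After y ≥ 11: [(1,44/3) (1,11) (61/4,11) (13,17) (6,18)]
4. After y ≤ 20: [(1,44/3) (1,11) (61/4,11) (13,17) (6,18)]
5. Canonical ring: [(1,11) (61/4,11) (13,17) (6,18) (1,44/3)]

Clipped polygon: [(1,11) (61/4,11) (13,17) (6,18) (1,44/3)]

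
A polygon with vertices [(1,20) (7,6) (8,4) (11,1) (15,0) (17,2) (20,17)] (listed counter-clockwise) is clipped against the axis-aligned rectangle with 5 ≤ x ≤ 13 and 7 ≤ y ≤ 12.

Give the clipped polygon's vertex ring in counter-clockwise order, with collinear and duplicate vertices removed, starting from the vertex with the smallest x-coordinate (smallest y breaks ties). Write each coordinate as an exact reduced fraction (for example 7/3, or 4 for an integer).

1. After x ≥ 5: [(5,368/19) (5,32/3) (7,6) (8,4) (11,1) (15,0) (17,2) (20,17)]
2. After x ≤ 13: [(13,344/19) (5,368/19) (5,32/3) (7,6) (8,4) (11,1) (13,1/2)]
3. After y ≥ 7: [(13,7) (13,344/19) (5,368/19) (5,32/3) (46/7,7)]
4. After y ≤ 12: [(13,7) (13,12) (5,12) (5,32/3) (46/7,7)]
5. Canonical ring: [(5,32/3) (46/7,7) (13,7) (13,12) (5,12)]

Clipped polygon: [(5,32/3) (46/7,7) (13,7) (13,12) (5,12)]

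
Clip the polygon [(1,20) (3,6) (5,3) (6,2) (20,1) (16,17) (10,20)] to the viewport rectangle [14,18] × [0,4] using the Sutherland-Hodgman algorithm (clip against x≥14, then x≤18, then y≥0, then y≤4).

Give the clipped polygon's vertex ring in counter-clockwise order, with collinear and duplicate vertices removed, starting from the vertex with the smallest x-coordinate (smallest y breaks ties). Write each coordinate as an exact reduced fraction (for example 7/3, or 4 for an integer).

1. After x ≥ 14: [(14,10/7) (20,1) (16,17) (14,18)]
2. After x ≤ 18: [(14,10/7) (18,8/7) (18,9) (16,17) (14,18)]
3. After y ≥ 0: [(14,10/7) (18,8/7) (18,9) (16,17) (14,18)]
4. After y ≤ 4: [(14,4) (14,10/7) (18,8/7) (18,4)]
5. Canonical ring: [(14,10/7) (18,8/7) (18,4) (14,4)]

Clipped polygon: [(14,10/7) (18,8/7) (18,4) (14,4)]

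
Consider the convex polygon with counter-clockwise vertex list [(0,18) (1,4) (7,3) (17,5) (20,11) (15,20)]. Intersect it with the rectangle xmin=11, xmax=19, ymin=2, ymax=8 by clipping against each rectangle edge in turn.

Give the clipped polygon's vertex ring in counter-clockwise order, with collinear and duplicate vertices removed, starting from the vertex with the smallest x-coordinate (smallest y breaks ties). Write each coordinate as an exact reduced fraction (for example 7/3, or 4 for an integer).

Clipped polygon: [(11,19/5) (17,5) (37/2,8) (11,8)]

1. After x ≥ 11: [(11,292/15) (11,19/5) (17,5) (20,11) (15,20)]
2. After x ≤ 19: [(11,292/15) (11,19/5) (17,5) (19,9) (19,64/5) (15,20)]
3. After y ≥ 2: [(11,292/15) (11,19/5) (17,5) (19,9) (19,64/5) (15,20)]
4. After y ≤ 8: [(11,8) (11,19/5) (17,5) (37/2,8)]
5. Canonical ring: [(11,19/5) (17,5) (37/2,8) (11,8)]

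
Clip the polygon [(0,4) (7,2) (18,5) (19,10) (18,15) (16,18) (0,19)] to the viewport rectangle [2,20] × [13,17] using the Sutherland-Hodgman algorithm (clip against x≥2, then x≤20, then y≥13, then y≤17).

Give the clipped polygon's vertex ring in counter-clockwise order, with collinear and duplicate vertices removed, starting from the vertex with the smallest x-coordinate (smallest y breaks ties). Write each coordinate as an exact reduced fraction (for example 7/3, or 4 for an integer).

Clipped polygon: [(2,13) (92/5,13) (18,15) (50/3,17) (2,17)]

1. After x ≥ 2: [(2,24/7) (7,2) (18,5) (19,10) (18,15) (16,18) (2,151/8)]
2. After x ≤ 20: [(2,24/7) (7,2) (18,5) (19,10) (18,15) (16,18) (2,151/8)]
3. After y ≥ 13: [(2,13) (92/5,13) (18,15) (16,18) (2,151/8)]
4. After y ≤ 17: [(2,17) (2,13) (92/5,13) (18,15) (50/3,17)]
5. Canonical ring: [(2,13) (92/5,13) (18,15) (50/3,17) (2,17)]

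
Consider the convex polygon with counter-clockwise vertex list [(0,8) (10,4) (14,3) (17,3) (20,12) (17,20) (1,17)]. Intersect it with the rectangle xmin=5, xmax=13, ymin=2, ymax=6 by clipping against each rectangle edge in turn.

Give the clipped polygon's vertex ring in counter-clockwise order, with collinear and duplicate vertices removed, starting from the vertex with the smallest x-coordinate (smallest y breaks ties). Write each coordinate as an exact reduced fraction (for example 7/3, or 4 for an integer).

1. After x ≥ 5: [(5,6) (10,4) (14,3) (17,3) (20,12) (17,20) (5,71/4)]
2. After x ≤ 13: [(5,6) (10,4) (13,13/4) (13,77/4) (5,71/4)]
3. After y ≥ 2: [(5,6) (10,4) (13,13/4) (13,77/4) (5,71/4)]
4. After y ≤ 6: [(5,6) (5,6) (10,4) (13,13/4) (13,6)]
5. Canonical ring: [(5,6) (10,4) (13,13/4) (13,6)]

Clipped polygon: [(5,6) (10,4) (13,13/4) (13,6)]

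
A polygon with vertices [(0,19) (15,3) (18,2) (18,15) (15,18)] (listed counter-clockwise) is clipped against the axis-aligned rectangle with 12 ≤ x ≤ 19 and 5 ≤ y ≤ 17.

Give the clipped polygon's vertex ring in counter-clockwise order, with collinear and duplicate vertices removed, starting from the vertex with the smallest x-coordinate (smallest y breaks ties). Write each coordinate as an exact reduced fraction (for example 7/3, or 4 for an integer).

1. After x ≥ 12: [(12,91/5) (12,31/5) (15,3) (18,2) (18,15) (15,18)]
2. After x ≤ 19: [(12,91/5) (12,31/5) (15,3) (18,2) (18,15) (15,18)]
3. After y ≥ 5: [(12,91/5) (12,31/5) (105/8,5) (18,5) (18,15) (15,18)]
4. After y ≤ 17: [(12,17) (12,31/5) (105/8,5) (18,5) (18,15) (16,17)]
5. Canonical ring: [(12,31/5) (105/8,5) (18,5) (18,15) (16,17) (12,17)]

Clipped polygon: [(12,31/5) (105/8,5) (18,5) (18,15) (16,17) (12,17)]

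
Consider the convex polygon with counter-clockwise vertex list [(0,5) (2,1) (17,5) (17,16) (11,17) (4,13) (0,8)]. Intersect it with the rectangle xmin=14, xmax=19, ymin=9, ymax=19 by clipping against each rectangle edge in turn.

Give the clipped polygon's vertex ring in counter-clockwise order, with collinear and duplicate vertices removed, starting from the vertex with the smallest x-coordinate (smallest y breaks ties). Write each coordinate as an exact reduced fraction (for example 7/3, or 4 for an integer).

1. After x ≥ 14: [(14,21/5) (17,5) (17,16) (14,33/2)]
2. After x ≤ 19: [(14,21/5) (17,5) (17,16) (14,33/2)]
3. After y ≥ 9: [(14,9) (17,9) (17,16) (14,33/2)]
4. After y ≤ 19: [(14,9) (17,9) (17,16) (14,33/2)]
5. Canonical ring: [(14,9) (17,9) (17,16) (14,33/2)]

Clipped polygon: [(14,9) (17,9) (17,16) (14,33/2)]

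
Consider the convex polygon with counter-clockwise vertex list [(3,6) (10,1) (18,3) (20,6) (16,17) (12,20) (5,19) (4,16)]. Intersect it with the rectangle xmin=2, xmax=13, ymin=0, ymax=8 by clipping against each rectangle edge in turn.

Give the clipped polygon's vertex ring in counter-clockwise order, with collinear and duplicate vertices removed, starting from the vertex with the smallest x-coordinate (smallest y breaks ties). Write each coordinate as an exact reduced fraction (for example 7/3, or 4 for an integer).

1. After x ≥ 2: [(3,6) (10,1) (18,3) (20,6) (16,17) (12,20) (5,19) (4,16)]
2. After x ≤ 13: [(3,6) (10,1) (13,7/4) (13,77/4) (12,20) (5,19) (4,16)]
3. After y ≥ 0: [(3,6) (10,1) (13,7/4) (13,77/4) (12,20) (5,19) (4,16)]
4. After y ≤ 8: [(16/5,8) (3,6) (10,1) (13,7/4) (13,8)]
5. Canonical ring: [(3,6) (10,1) (13,7/4) (13,8) (16/5,8)]

Clipped polygon: [(3,6) (10,1) (13,7/4) (13,8) (16/5,8)]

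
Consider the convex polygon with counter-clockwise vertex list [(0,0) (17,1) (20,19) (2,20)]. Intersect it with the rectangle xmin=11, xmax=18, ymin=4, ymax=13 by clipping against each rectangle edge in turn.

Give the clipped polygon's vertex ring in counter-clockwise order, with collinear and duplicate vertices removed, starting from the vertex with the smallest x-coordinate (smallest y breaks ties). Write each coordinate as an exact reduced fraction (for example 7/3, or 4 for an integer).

1. After x ≥ 11: [(11,11/17) (17,1) (20,19) (11,39/2)]
2. After x ≤ 18: [(11,11/17) (17,1) (18,7) (18,172/9) (11,39/2)]
3. After y ≥ 4: [(11,4) (35/2,4) (18,7) (18,172/9) (11,39/2)]
4. After y ≤ 13: [(11,13) (11,4) (35/2,4) (18,7) (18,13)]
5. Canonical ring: [(11,4) (35/2,4) (18,7) (18,13) (11,13)]

Clipped polygon: [(11,4) (35/2,4) (18,7) (18,13) (11,13)]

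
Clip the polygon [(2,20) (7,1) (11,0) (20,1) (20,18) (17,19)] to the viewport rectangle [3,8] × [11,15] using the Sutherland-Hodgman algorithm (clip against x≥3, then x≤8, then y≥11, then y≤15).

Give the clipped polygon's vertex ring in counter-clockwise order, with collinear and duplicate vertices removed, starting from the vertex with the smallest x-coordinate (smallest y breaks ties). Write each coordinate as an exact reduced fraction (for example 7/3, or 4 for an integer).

Clipped polygon: [(63/19,15) (83/19,11) (8,11) (8,15)]

1. After x ≥ 3: [(3,299/15) (3,81/5) (7,1) (11,0) (20,1) (20,18) (17,19)]
2. After x ≤ 8: [(8,98/5) (3,299/15) (3,81/5) (7,1) (8,3/4)]
3. After y ≥ 11: [(8,11) (8,98/5) (3,299/15) (3,81/5) (83/19,11)]
4. After y ≤ 15: [(8,11) (8,15) (63/19,15) (83/19,11)]
5. Canonical ring: [(63/19,15) (83/19,11) (8,11) (8,15)]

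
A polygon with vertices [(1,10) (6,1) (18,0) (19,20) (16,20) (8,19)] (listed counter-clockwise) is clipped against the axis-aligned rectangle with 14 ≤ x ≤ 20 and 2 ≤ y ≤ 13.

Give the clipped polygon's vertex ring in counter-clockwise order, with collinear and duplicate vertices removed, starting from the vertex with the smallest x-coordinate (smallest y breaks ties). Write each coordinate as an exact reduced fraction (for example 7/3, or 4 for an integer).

Clipped polygon: [(14,2) (181/10,2) (373/20,13) (14,13)]

1. After x ≥ 14: [(14,1/3) (18,0) (19,20) (16,20) (14,79/4)]
2. After x ≤ 20: [(14,1/3) (18,0) (19,20) (16,20) (14,79/4)]
3. After y ≥ 2: [(14,2) (181/10,2) (19,20) (16,20) (14,79/4)]
4. After y ≤ 13: [(14,13) (14,2) (181/10,2) (373/20,13)]
5. Canonical ring: [(14,2) (181/10,2) (373/20,13) (14,13)]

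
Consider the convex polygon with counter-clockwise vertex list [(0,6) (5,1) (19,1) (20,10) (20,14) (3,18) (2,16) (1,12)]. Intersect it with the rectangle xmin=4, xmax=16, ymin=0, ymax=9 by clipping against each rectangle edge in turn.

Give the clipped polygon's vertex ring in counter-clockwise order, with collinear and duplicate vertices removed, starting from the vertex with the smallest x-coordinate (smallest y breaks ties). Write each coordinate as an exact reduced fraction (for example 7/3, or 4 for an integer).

1. After x ≥ 4: [(4,2) (5,1) (19,1) (20,10) (20,14) (4,302/17)]
2. After x ≤ 16: [(4,2) (5,1) (16,1) (16,254/17) (4,302/17)]
3. After y ≥ 0: [(4,2) (5,1) (16,1) (16,254/17) (4,302/17)]
4. After y ≤ 9: [(4,9) (4,2) (5,1) (16,1) (16,9)]
5. Canonical ring: [(4,2) (5,1) (16,1) (16,9) (4,9)]

Clipped polygon: [(4,2) (5,1) (16,1) (16,9) (4,9)]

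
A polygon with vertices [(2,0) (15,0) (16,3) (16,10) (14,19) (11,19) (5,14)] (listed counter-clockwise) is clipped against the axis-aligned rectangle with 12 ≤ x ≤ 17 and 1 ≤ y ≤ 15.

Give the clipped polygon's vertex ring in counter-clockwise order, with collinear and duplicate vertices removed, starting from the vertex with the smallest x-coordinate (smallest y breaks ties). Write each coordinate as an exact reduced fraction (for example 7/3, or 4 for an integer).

1. After x ≥ 12: [(12,0) (15,0) (16,3) (16,10) (14,19) (12,19)]
2. After x ≤ 17: [(12,0) (15,0) (16,3) (16,10) (14,19) (12,19)]
3. After y ≥ 1: [(12,1) (46/3,1) (16,3) (16,10) (14,19) (12,19)]
4. After y ≤ 15: [(12,15) (12,1) (46/3,1) (16,3) (16,10) (134/9,15)]
5. Canonical ring: [(12,1) (46/3,1) (16,3) (16,10) (134/9,15) (12,15)]

Clipped polygon: [(12,1) (46/3,1) (16,3) (16,10) (134/9,15) (12,15)]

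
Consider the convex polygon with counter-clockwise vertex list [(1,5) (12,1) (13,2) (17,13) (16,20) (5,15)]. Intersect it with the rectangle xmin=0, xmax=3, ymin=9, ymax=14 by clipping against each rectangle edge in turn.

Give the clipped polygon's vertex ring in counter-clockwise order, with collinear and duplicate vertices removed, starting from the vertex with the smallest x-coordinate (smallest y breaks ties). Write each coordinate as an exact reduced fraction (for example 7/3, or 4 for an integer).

1. After x ≥ 0: [(1,5) (12,1) (13,2) (17,13) (16,20) (5,15)]
2. After x ≤ 3: [(3,10) (1,5) (3,47/11)]
3. After y ≥ 9: [(3,9) (3,10) (13/5,9)]
4. After y ≤ 14: [(3,9) (3,10) (13/5,9)]
5. Canonical ring: [(13/5,9) (3,9) (3,10)]

Clipped polygon: [(13/5,9) (3,9) (3,10)]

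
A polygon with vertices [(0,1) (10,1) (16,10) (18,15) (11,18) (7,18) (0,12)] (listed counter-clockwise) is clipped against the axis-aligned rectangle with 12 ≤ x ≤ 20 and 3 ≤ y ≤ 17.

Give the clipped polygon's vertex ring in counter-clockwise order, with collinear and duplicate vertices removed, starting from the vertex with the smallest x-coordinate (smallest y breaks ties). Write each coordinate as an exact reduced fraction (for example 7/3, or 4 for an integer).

Clipped polygon: [(12,4) (16,10) (18,15) (40/3,17) (12,17)]

1. After x ≥ 12: [(12,4) (16,10) (18,15) (12,123/7)]
2. After x ≤ 20: [(12,4) (16,10) (18,15) (12,123/7)]
3. After y ≥ 3: [(12,4) (16,10) (18,15) (12,123/7)]
4. After y ≤ 17: [(12,17) (12,4) (16,10) (18,15) (40/3,17)]
5. Canonical ring: [(12,4) (16,10) (18,15) (40/3,17) (12,17)]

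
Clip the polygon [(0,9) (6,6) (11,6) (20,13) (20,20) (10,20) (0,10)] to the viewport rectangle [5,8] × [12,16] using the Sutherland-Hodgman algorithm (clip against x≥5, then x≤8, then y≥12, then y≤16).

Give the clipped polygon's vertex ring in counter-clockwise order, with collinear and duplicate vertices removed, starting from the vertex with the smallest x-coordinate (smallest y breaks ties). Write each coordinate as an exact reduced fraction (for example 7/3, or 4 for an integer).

1. After x ≥ 5: [(5,13/2) (6,6) (11,6) (20,13) (20,20) (10,20) (5,15)]
2. After x ≤ 8: [(5,13/2) (6,6) (8,6) (8,18) (5,15)]
3. After y ≥ 12: [(5,12) (8,12) (8,18) (5,15)]
4. After y ≤ 16: [(5,12) (8,12) (8,16) (6,16) (5,15)]
5. Canonical ring: [(5,12) (8,12) (8,16) (6,16) (5,15)]

Clipped polygon: [(5,12) (8,12) (8,16) (6,16) (5,15)]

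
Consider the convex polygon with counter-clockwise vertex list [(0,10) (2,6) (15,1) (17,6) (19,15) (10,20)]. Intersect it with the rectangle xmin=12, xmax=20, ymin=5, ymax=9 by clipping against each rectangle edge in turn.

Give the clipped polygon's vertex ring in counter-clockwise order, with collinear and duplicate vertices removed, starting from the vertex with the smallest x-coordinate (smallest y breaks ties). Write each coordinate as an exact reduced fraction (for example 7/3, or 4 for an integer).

Clipped polygon: [(12,5) (83/5,5) (17,6) (53/3,9) (12,9)]

1. After x ≥ 12: [(12,28/13) (15,1) (17,6) (19,15) (12,170/9)]
2. After x ≤ 20: [(12,28/13) (15,1) (17,6) (19,15) (12,170/9)]
3. After y ≥ 5: [(12,5) (83/5,5) (17,6) (19,15) (12,170/9)]
4. After y ≤ 9: [(12,9) (12,5) (83/5,5) (17,6) (53/3,9)]
5. Canonical ring: [(12,5) (83/5,5) (17,6) (53/3,9) (12,9)]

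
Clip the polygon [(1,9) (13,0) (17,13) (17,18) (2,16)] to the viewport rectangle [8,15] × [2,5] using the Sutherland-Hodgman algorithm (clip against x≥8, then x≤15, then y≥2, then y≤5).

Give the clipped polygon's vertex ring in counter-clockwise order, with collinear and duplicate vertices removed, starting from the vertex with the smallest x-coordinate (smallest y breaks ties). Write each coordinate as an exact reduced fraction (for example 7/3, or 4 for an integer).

Clipped polygon: [(8,15/4) (31/3,2) (177/13,2) (189/13,5) (8,5)]

1. After x ≥ 8: [(8,15/4) (13,0) (17,13) (17,18) (8,84/5)]
2. After x ≤ 15: [(8,15/4) (13,0) (15,13/2) (15,266/15) (8,84/5)]
3. After y ≥ 2: [(8,15/4) (31/3,2) (177/13,2) (15,13/2) (15,266/15) (8,84/5)]
4. After y ≤ 5: [(8,5) (8,15/4) (31/3,2) (177/13,2) (189/13,5)]
5. Canonical ring: [(8,15/4) (31/3,2) (177/13,2) (189/13,5) (8,5)]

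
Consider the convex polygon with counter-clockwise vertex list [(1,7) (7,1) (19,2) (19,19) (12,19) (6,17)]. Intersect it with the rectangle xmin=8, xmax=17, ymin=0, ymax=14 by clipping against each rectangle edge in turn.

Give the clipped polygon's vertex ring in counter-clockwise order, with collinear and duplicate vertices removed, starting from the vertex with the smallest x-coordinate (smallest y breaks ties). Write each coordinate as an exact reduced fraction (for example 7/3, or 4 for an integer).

Clipped polygon: [(8,13/12) (17,11/6) (17,14) (8,14)]

1. After x ≥ 8: [(8,13/12) (19,2) (19,19) (12,19) (8,53/3)]
2. After x ≤ 17: [(8,13/12) (17,11/6) (17,19) (12,19) (8,53/3)]
3. After y ≥ 0: [(8,13/12) (17,11/6) (17,19) (12,19) (8,53/3)]
4. After y ≤ 14: [(8,14) (8,13/12) (17,11/6) (17,14)]
5. Canonical ring: [(8,13/12) (17,11/6) (17,14) (8,14)]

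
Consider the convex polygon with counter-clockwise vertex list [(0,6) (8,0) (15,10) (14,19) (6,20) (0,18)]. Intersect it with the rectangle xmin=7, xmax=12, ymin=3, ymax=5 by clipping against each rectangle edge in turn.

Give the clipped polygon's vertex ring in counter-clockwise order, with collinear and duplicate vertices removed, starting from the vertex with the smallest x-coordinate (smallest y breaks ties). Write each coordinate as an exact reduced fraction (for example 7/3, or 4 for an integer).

Clipped polygon: [(7,3) (101/10,3) (23/2,5) (7,5)]

1. After x ≥ 7: [(7,3/4) (8,0) (15,10) (14,19) (7,159/8)]
2. After x ≤ 12: [(7,3/4) (8,0) (12,40/7) (12,77/4) (7,159/8)]
3. After y ≥ 3: [(7,3) (101/10,3) (12,40/7) (12,77/4) (7,159/8)]
4. After y ≤ 5: [(7,5) (7,3) (101/10,3) (23/2,5)]
5. Canonical ring: [(7,3) (101/10,3) (23/2,5) (7,5)]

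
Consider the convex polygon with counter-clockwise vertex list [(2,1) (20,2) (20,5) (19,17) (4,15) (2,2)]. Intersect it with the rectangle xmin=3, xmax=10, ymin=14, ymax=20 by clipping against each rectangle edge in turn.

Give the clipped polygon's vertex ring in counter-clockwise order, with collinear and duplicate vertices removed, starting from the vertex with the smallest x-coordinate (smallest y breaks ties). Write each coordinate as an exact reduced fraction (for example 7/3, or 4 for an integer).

Clipped polygon: [(50/13,14) (10,14) (10,79/5) (4,15)]

1. After x ≥ 3: [(3,19/18) (20,2) (20,5) (19,17) (4,15) (3,17/2)]
2. After x ≤ 10: [(3,19/18) (10,13/9) (10,79/5) (4,15) (3,17/2)]
3. After y ≥ 14: [(10,14) (10,79/5) (4,15) (50/13,14)]
4. After y ≤ 20: [(10,14) (10,79/5) (4,15) (50/13,14)]
5. Canonical ring: [(50/13,14) (10,14) (10,79/5) (4,15)]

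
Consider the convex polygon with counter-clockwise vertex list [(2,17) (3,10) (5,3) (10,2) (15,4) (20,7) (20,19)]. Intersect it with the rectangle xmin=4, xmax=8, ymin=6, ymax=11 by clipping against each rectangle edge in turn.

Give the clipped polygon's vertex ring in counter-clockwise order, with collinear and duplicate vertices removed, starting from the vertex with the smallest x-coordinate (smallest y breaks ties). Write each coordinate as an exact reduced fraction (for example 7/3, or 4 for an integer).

Clipped polygon: [(4,13/2) (29/7,6) (8,6) (8,11) (4,11)]

1. After x ≥ 4: [(4,155/9) (4,13/2) (5,3) (10,2) (15,4) (20,7) (20,19)]
2. After x ≤ 8: [(8,53/3) (4,155/9) (4,13/2) (5,3) (8,12/5)]
3. After y ≥ 6: [(8,6) (8,53/3) (4,155/9) (4,13/2) (29/7,6)]
4. After y ≤ 11: [(8,6) (8,11) (4,11) (4,13/2) (29/7,6)]
5. Canonical ring: [(4,13/2) (29/7,6) (8,6) (8,11) (4,11)]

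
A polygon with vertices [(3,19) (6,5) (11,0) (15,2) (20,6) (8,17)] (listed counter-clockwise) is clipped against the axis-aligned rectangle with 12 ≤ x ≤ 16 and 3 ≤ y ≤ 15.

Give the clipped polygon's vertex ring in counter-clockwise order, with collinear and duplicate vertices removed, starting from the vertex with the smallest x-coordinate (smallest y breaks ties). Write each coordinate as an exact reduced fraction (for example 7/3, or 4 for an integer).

Clipped polygon: [(12,3) (16,3) (16,29/3) (12,40/3)]

1. After x ≥ 12: [(12,1/2) (15,2) (20,6) (12,40/3)]
2. After x ≤ 16: [(12,1/2) (15,2) (16,14/5) (16,29/3) (12,40/3)]
3. After y ≥ 3: [(12,3) (16,3) (16,29/3) (12,40/3)]
4. After y ≤ 15: [(12,3) (16,3) (16,29/3) (12,40/3)]
5. Canonical ring: [(12,3) (16,3) (16,29/3) (12,40/3)]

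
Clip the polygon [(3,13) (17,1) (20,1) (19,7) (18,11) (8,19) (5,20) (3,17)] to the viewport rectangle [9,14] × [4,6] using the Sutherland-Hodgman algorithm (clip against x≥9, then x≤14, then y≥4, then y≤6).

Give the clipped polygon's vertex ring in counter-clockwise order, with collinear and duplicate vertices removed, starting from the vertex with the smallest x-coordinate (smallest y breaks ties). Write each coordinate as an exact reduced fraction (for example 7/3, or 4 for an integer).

Clipped polygon: [(67/6,6) (27/2,4) (14,4) (14,6)]

1. After x ≥ 9: [(9,55/7) (17,1) (20,1) (19,7) (18,11) (9,91/5)]
2. After x ≤ 14: [(9,55/7) (14,25/7) (14,71/5) (9,91/5)]
3. After y ≥ 4: [(9,55/7) (27/2,4) (14,4) (14,71/5) (9,91/5)]
4. After y ≤ 6: [(67/6,6) (27/2,4) (14,4) (14,6)]
5. Canonical ring: [(67/6,6) (27/2,4) (14,4) (14,6)]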